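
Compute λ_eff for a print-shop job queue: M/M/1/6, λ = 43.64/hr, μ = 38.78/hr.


ρ = 1.1253; P_K = (1−ρ)ρ^6/(1−ρ^7) = 0.198013
λ_eff = λ(1 − P_K) = 43.64·(1 − 0.198013) = 43.64·0.801987 = 34.9987 /hr

Final: 34.9987 /hr


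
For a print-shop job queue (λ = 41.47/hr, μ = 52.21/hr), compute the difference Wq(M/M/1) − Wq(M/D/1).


ρ = 41.47/52.21 = 0.7943
Wq(M/M/1) = ρ/(μ−λ) = 0.7943/10.74 = 0.07396 hr
Wq(M/D/1) = ρ/(2(μ−λ)) = 0.03698 hr
Savings = 0.07396 − 0.03698 = 0.03698 hr

Final: 0.03698 hr


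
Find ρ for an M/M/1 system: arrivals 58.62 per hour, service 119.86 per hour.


ρ = λ/μ = 58.62/119.86 = 0.4891

Final: 0.4891


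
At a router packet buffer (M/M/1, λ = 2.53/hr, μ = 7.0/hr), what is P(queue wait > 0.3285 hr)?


ρ = 2.53/7.0 = 0.3614
P(Wq > t) = ρ·e^{−(μ−λ)t} = 0.3614·e^{−1.4684}
= 0.3614·0.230295 = 0.083235

Final: 0.083235


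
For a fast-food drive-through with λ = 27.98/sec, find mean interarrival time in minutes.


Mean interarrival time = 1/λ = 1/27.98 second = 0.03574 second
In minutes: 0.03574 × 0.0166667 = 0.0005957 min

Final: 0.0005957 min


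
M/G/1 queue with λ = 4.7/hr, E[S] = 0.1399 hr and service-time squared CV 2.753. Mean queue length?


ρ = λ·E[S] = 4.7·0.1399 = 0.6575
Lq = ρ²(1+C_s²)/(2(1−ρ)) = 0.4323·(1+2.753)/(2·0.3425)
= 0.4323·3.7530/0.6849 = 2.36896

Final: 2.36896


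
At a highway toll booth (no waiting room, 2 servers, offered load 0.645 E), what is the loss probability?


B(c,a) = (a^c/c!) / Σ_{k=0}^{c} a^k/k!
a^2/2! = 0.208013
Σ terms (k=0..2): 1.00000 + 0.64500 + 0.20801 = 1.853012
B = 0.208013/1.853012 = 0.112256

Final: 0.112256


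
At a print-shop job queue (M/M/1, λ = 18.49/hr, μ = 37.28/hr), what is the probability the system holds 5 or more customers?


ρ = 18.49/37.28 = 0.4960
P(N ≥ n) = ρ^n = 0.4960^5 = 0.030013

Final: 0.030013


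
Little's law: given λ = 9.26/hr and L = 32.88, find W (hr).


W = L/λ = 32.88/9.26 = 3.5508 hr

Final: 3.5508 hr


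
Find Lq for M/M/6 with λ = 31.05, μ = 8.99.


a = λ/μ = 3.4538; ρ = a/6 = 0.5756
P₀ = 0.030427
Lq = P₀·a^c·ρ / (c!·(1−ρ)²) = 0.030427·1697.50662·0.5756/(720·0.18008)
= 0.22931

Final: 0.22931


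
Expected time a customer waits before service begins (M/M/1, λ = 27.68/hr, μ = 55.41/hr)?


ρ = 27.68/55.41 = 0.4995
Wq = ρ/(μ−λ) = 0.4995/(55.41 − 27.68) = 0.4995/27.73 = 0.01801 hr

Final: 0.01801 hr


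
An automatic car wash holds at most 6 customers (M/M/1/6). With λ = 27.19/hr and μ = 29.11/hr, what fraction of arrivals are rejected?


ρ = λ/μ = 27.19/29.11 = 0.9340
P_K = (1−ρ)ρ^K/(1−ρ^(K+1)) = (0.06596·0.664052)/(1 − 0.620253)
= 0.043799/0.379747 = 0.115337

Final: 0.115337


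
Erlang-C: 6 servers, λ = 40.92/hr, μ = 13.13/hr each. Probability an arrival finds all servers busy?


a = λ/μ = 3.1165; ρ = a/6 = 0.5194
P₀ = 0.043390 (from M/M/c formula)
C(c,a) = [a^c/(c!(1−ρ))]·P₀ = [916.27406/(720·0.4806)]·0.043390
= 2.64806·0.043390 = 0.114900

Final: 0.114900


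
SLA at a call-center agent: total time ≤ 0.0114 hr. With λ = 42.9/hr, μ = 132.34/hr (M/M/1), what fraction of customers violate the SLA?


W ~ Exponential(μ−λ) for M/M/1.
μ − λ = 132.34 − 42.9 = 89.4400
P(W > t) = e^{−(μ−λ)t} = e^{−1.0196} = 0.360733

Final: 0.360733


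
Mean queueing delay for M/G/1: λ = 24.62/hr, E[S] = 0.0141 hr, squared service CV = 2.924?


ρ = λ·E[S] = 24.62·0.0141 = 0.3471
E[S²] = E[S]²(1+C_s²) = 0.0141²·(1+2.924) = 0.0007801
Wq = λ·E[S²]/(2(1−ρ)) = 24.62·0.0007801/(2·0.6529) = 0.01471 hr

Final: 0.01471 hr


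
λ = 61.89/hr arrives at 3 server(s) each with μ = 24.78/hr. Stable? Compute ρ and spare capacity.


Total capacity cμ = 3·24.78 = 74.34/hr
ρ = λ/(cμ) = 61.89/74.34 = 0.8325
Stable ⇔ ρ < 1: YES
Spare capacity = cμ − λ = 74.34 − 61.89 = 12.45/hr

Final: ρ = 0.8325; stable; margin = 12.45/hr


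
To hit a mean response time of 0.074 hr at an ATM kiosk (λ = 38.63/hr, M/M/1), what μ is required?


W = 1/(μ−λ) ⇒ μ − λ = 1/W = 1/0.074 = 13.5135
μ = λ + 1/W = 38.63 + 13.5135 = 52.1435 per hr

Final: 52.1435 /hr


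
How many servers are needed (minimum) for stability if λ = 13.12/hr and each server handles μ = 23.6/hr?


Stability requires cμ > λ ⇔ c > λ/μ.
λ/μ = 13.12/23.6 = 0.5559
Minimum integer c = ⌊0.5559⌋ + 1 = 1
Check: 1·23.6 = 23.60 > 13.12, while 0·23.6 = 0.00 ≤ 13.12

Final: 1 servers


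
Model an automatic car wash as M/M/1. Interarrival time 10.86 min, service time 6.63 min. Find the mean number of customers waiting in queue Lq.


λ = 60/10.86 = 5.5249 /hr
μ = 60/6.63 = 9.0498 /hr
ρ = λ/μ = 5.5249/9.0498 = 0.6105
Lq = ρ²/(1−ρ) = 0.3727/0.3895 = 0.9569

Final: 0.9569


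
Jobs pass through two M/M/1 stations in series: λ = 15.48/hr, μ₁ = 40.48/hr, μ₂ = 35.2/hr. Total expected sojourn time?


Each node sees arrival rate λ = 15.48/hr (tandem ⇒ throughput preserved).
W₁ = 1/(μ₁−λ) = 1/(40.48−15.48) = 0.04000 hr
W₂ = 1/(μ₂−λ) = 1/(35.2−15.48) = 0.05071 hr
W_total = W₁ + W₂ = 0.04000 + 0.05071 = 0.09071 hr

Final: 0.09071 hr


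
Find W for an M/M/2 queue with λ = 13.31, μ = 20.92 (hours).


a = 0.6362; ρ = 0.3181; P₀ = 0.517316
Lq = P₀·a^c·ρ/(c!(1−ρ)²) = 0.07163
Wq = Lq/λ = 0.07163/13.31 = 0.005382 hr
W = Wq + 1/μ = 0.005382 + 0.04780 = 0.05318 hr

Final: 0.05318 hr


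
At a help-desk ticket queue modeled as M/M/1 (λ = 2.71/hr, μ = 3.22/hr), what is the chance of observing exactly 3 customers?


ρ = 2.71/3.22 = 0.8416
P_n = (1−ρ)·ρ^n = (1 − 0.8416)·0.8416^3 = 0.1584·0.596129 = 0.094418

Final: 0.094418


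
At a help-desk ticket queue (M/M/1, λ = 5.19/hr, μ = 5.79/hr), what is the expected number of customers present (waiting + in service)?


ρ = λ/μ = 5.19/5.79 = 0.8964
L = ρ/(1−ρ) = 0.8964/(1 − 0.8964) = 0.8964/0.1036 = 8.6500

Final: 8.6500


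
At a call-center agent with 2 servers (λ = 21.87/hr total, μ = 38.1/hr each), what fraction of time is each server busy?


ρ = λ/(cμ) = 21.87/(2·38.1) = 21.87/76.20 = 0.2870

Final: 0.2870


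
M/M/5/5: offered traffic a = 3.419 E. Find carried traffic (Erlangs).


B(5,3.419) = 0.146851 (Erlang-B)
Carried load = a(1 − B) = 3.419·(1 − 0.146851) = 3.419·0.853149 = 2.9169 E

Final: 2.9169 Erlangs


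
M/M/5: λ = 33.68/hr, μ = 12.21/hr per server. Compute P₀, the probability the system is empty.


a = λ/μ = 33.68/12.21 = 2.7584; ρ = a/c = 0.5517
Σ_{k=0}^{4} a^k/k! (terms k=0..4) = 1.00000 + 2.75839 + 3.80437 + 3.49799 + 2.41221 = 13.47296
Tail: a^5/(5!(1−ρ)) = 159.69161/(120·0.4483) = 2.96833
P₀ = 1/(13.47296 + 2.96833) = 1/16.44128 = 0.060822

Final: 0.060822


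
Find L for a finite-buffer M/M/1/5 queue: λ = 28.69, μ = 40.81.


ρ = 28.69/40.81 = 0.7030
L = ρ[1 − (K+1)ρ^K + Kρ^(K+1)] / [(1−ρ)(1−ρ^(K+1))]
Numerator: 0.7030·(1 − 6·0.171720 + 5·0.120721) = 0.403030
Denominator: (0.2970)·(0.879279) = 0.261134
L = 0.403030/0.261134 = 1.5434

Final: 1.5434


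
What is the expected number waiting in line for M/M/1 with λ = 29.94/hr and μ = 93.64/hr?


ρ = 29.94/93.64 = 0.3197
Lq = ρ²/(1−ρ) = 0.1022/0.6803 = 0.1503

Final: 0.1503


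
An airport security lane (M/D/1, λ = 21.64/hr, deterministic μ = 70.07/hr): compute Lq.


ρ = 21.64/70.07 = 0.3088
M/D/1: Lq = ρ²/(2(1−ρ)) = 0.09538/(2·0.6912) = 0.06900

Final: 0.06900


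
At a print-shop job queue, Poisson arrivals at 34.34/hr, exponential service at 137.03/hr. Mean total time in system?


W = 1/(μ−λ) = 1/(137.03 − 34.34) = 1/102.69 = 0.009738 hr

Final: 0.009738 hr


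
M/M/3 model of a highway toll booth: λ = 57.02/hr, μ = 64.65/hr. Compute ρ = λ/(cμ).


ρ = λ/(cμ) = 57.02/(3·64.65) = 57.02/193.95 = 0.2940

Final: 0.2940


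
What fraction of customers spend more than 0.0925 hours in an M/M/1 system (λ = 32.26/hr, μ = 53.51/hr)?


W ~ Exponential(μ−λ) for M/M/1.
μ − λ = 53.51 − 32.26 = 21.2500
P(W > t) = e^{−(μ−λ)t} = e^{−1.9656} = 0.140068

Final: 0.140068


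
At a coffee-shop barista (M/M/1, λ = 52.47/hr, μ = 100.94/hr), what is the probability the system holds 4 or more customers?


ρ = 52.47/100.94 = 0.5198
P(N ≥ n) = ρ^n = 0.5198^4 = 0.073011

Final: 0.073011


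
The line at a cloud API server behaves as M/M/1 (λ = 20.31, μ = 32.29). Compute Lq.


ρ = 20.31/32.29 = 0.6290
Lq = ρ²/(1−ρ) = 0.3956/0.3710 = 1.0663

Final: 1.0663


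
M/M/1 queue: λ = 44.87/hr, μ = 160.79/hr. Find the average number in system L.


ρ = λ/μ = 44.87/160.79 = 0.2791
L = ρ/(1−ρ) = 0.2791/(1 − 0.2791) = 0.2791/0.7209 = 0.3871

Final: 0.3871


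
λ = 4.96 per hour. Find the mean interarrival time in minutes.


Mean interarrival time = 1/λ = 1/4.96 hour = 0.20161 hour
In minutes: 0.20161 × 60 = 12.0968 min

Final: 12.0968 min


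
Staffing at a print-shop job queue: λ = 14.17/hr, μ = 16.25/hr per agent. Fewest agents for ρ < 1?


Stability requires cμ > λ ⇔ c > λ/μ.
λ/μ = 14.17/16.25 = 0.8720
Minimum integer c = ⌊0.8720⌋ + 1 = 1
Check: 1·16.25 = 16.25 > 14.17, while 0·16.25 = 0.00 ≤ 14.17

Final: 1 servers


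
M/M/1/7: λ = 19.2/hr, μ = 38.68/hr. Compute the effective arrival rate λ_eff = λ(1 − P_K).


ρ = 0.4964; P_K = (1−ρ)ρ^7/(1−ρ^8) = 0.003753
λ_eff = λ(1 − P_K) = 19.2·(1 − 0.003753) = 19.2·0.996247 = 19.1279 /hr

Final: 19.1279 /hr


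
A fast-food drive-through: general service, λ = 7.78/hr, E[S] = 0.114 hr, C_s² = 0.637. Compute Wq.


ρ = λ·E[S] = 7.78·0.114 = 0.8869
E[S²] = E[S]²(1+C_s²) = 0.114²·(1+0.637) = 0.021274
Wq = λ·E[S²]/(2(1−ρ)) = 7.78·0.021274/(2·0.1131) = 0.73185 hr

Final: 0.73185 hr


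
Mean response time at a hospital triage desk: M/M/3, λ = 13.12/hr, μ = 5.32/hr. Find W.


a = 2.4662; ρ = 0.8221; P₀ = 0.048648
Lq = P₀·a^c·ρ/(c!(1−ρ)²) = 3.15729
Wq = Lq/λ = 3.15729/13.12 = 0.24065 hr
W = Wq + 1/μ = 0.24065 + 0.18797 = 0.42862 hr

Final: 0.42862 hr


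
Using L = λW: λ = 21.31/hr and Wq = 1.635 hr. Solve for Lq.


Lq = λWq = 21.31·1.635 = 34.8419

Final: 34.8419


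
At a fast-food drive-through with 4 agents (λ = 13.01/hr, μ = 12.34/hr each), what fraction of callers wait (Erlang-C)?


a = λ/μ = 1.0543; ρ = a/4 = 0.2636
P₀ = 0.347792 (from M/M/c formula)
C(c,a) = [a^c/(c!(1−ρ))]·P₀ = [1.23552/(24·0.7364)]·0.347792
= 0.06990·0.347792 = 0.024312

Final: 0.024312


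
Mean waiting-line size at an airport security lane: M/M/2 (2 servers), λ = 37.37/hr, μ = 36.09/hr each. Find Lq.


a = λ/μ = 1.0355; ρ = a/2 = 0.5177
P₀ = 0.317754
Lq = P₀·a^c·ρ / (c!·(1−ρ)²) = 0.317754·1.07219·0.5177/(2·0.23258)
= 0.37920

Final: 0.37920


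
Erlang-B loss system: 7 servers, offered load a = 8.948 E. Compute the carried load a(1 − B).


B(7,8.948) = 0.358956 (Erlang-B)
Carried load = a(1 − B) = 8.948·(1 − 0.358956) = 8.948·0.641044 = 5.7361 E

Final: 5.7361 Erlangs


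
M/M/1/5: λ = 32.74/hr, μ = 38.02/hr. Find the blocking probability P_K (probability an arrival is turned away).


ρ = λ/μ = 32.74/38.02 = 0.8611
P_K = (1−ρ)ρ^K/(1−ρ^(K+1)) = (0.1389·0.473514)/(1 − 0.407755)
= 0.065759/0.592245 = 0.111033

Final: 0.111033


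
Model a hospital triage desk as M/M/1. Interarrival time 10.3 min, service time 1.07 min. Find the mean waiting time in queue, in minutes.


λ = 60/10.3 = 5.8252 /hr
μ = 60/1.07 = 56.0748 /hr
ρ = λ/μ = 5.8252/56.0748 = 0.1039
Wq = ρ/(μ−λ) = 0.1039/(56.0748−5.8252) = 0.002067 hr
In minutes: 0.002067·60 = 0.1240 min

Final: 0.1240 min


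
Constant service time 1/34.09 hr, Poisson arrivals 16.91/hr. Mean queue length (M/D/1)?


ρ = 16.91/34.09 = 0.4960
M/D/1: Lq = ρ²/(2(1−ρ)) = 0.2461/(2·0.5040) = 0.24412

Final: 0.24412


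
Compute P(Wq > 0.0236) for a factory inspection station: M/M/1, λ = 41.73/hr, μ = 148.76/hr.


ρ = 41.73/148.76 = 0.2805
P(Wq > t) = ρ·e^{−(μ−λ)t} = 0.2805·e^{−2.5259}
= 0.2805·0.079986 = 0.022437

Final: 0.022437


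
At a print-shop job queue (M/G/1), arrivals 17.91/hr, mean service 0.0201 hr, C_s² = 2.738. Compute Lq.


ρ = λ·E[S] = 17.91·0.0201 = 0.3600
Lq = ρ²(1+C_s²)/(2(1−ρ)) = 0.1296·(1+2.738)/(2·0.6400)
= 0.1296·3.7380/1.2800 = 0.37845

Final: 0.37845


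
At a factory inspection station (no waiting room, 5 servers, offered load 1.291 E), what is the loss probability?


B(c,a) = (a^c/c!) / Σ_{k=0}^{c} a^k/k!
a^5/5! = 0.029885
Σ terms (k=0..5): 1.00000 + 1.29100 + 0.83334 + 0.35861 + 0.11574 + 0.02988 = 3.628582
B = 0.029885/3.628582 = 0.008236

Final: 0.008236


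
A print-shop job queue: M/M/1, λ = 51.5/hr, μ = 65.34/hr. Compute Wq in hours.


ρ = 51.5/65.34 = 0.7882
Wq = ρ/(μ−λ) = 0.7882/(65.34 − 51.5) = 0.7882/13.84 = 0.05695 hr

Final: 0.05695 hr


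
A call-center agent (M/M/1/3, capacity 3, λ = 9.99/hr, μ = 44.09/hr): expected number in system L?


ρ = 9.99/44.09 = 0.2266
L = ρ[1 − (K+1)ρ^K + Kρ^(K+1)] / [(1−ρ)(1−ρ^(K+1))]
Numerator: 0.2266·(1 − 4·0.011633 + 3·0.002636) = 0.217831
Denominator: (0.7734)·(0.997364) = 0.771379
L = 0.217831/0.771379 = 0.2824

Final: 0.2824


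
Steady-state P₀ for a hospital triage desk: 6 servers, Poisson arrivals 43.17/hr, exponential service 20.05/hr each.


a = λ/μ = 43.17/20.05 = 2.1531; ρ = a/c = 0.3589
Σ_{k=0}^{5} a^k/k! (terms k=0..5) = 1.00000 + 2.15312 + 2.31796 + 1.66361 + 0.89549 + 0.38562 = 8.41579
Tail: a^6/(6!(1−ρ)) = 99.63365/(720·0.6411) = 0.21583
P₀ = 1/(8.41579 + 0.21583) = 1/8.63162 = 0.115853

Final: 0.115853


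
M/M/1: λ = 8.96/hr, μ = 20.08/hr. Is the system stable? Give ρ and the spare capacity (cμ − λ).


Total capacity cμ = 1·20.08 = 20.08/hr
ρ = λ/(cμ) = 8.96/20.08 = 0.4462
Stable ⇔ ρ < 1: YES
Spare capacity = cμ − λ = 20.08 − 8.96 = 11.12/hr

Final: ρ = 0.4462; stable; margin = 11.12/hr


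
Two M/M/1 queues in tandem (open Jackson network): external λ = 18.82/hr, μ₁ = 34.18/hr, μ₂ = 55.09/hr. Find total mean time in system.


Each node sees arrival rate λ = 18.82/hr (tandem ⇒ throughput preserved).
W₁ = 1/(μ₁−λ) = 1/(34.18−18.82) = 0.06510 hr
W₂ = 1/(μ₂−λ) = 1/(55.09−18.82) = 0.02757 hr
W_total = W₁ + W₂ = 0.06510 + 0.02757 = 0.09268 hr

Final: 0.09268 hr


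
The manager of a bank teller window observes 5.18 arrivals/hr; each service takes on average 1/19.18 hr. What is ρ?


ρ = λ/μ = 5.18/19.18 = 0.2701

Final: 0.2701


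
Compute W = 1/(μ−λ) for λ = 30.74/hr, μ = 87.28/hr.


W = 1/(μ−λ) = 1/(87.28 − 30.74) = 1/56.54 = 0.01769 hr

Final: 0.01769 hr


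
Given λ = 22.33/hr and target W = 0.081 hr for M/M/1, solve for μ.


W = 1/(μ−λ) ⇒ μ − λ = 1/W = 1/0.081 = 12.3457
μ = λ + 1/W = 22.33 + 12.3457 = 34.6757 per hr

Final: 34.6757 /hr


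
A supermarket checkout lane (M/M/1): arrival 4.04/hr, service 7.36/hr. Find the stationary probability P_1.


ρ = 4.04/7.36 = 0.5489
P_n = (1−ρ)·ρ^n = (1 − 0.5489)·0.5489^1 = 0.4511·0.548913 = 0.247608

Final: 0.247608


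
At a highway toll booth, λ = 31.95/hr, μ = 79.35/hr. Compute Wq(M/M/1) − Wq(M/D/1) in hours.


ρ = 31.95/79.35 = 0.4026
Wq(M/M/1) = ρ/(μ−λ) = 0.4026/47.40 = 0.008495 hr
Wq(M/D/1) = ρ/(2(μ−λ)) = 0.004247 hr
Savings = 0.008495 − 0.004247 = 0.004247 hr

Final: 0.004247 hr


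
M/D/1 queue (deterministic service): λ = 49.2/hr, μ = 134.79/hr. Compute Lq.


ρ = 49.2/134.79 = 0.3650
M/D/1: Lq = ρ²/(2(1−ρ)) = 0.1332/(2·0.6350) = 0.10491

Final: 0.10491


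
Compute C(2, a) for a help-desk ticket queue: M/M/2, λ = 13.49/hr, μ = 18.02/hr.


a = λ/μ = 0.7486; ρ = a/2 = 0.3743
P₀ = 0.455280 (from M/M/c formula)
C(c,a) = [a^c/(c!(1−ρ))]·P₀ = [0.56042/(2·0.6257)]·0.455280
= 0.44784·0.455280 = 0.203892

Final: 0.203892


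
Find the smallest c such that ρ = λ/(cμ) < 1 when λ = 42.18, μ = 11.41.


Stability requires cμ > λ ⇔ c > λ/μ.
λ/μ = 42.18/11.41 = 3.6968
Minimum integer c = ⌊3.6968⌋ + 1 = 4
Check: 4·11.41 = 45.64 > 42.18, while 3·11.41 = 34.23 ≤ 42.18

Final: 4 servers


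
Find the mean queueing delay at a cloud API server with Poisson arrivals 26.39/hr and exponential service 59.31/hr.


ρ = 26.39/59.31 = 0.4450
Wq = ρ/(μ−λ) = 0.4450/(59.31 − 26.39) = 0.4450/32.92 = 0.01352 hr

Final: 0.01352 hr


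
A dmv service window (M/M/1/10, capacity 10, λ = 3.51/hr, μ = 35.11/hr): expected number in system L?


ρ = 3.51/35.11 = 0.09997
L = ρ[1 − (K+1)ρ^K + Kρ^(K+1)] / [(1−ρ)(1−ρ^(K+1))]
Numerator: 0.09997·(1 − 11·9.972e-11 + 10·9.969e-12) = 0.099972
Denominator: (0.9000)·(1.000000) = 0.900028
L = 0.099972/0.900028 = 0.1111

Final: 0.1111


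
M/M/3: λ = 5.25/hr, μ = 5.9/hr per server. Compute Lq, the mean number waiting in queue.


a = λ/μ = 0.8898; ρ = a/3 = 0.2966
P₀ = 0.407718
Lq = P₀·a^c·ρ / (c!·(1−ρ)²) = 0.407718·0.70457·0.2966/(6·0.49476)
= 0.02870

Final: 0.02870


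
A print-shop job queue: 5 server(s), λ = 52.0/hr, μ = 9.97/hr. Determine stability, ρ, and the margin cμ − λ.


Total capacity cμ = 5·9.97 = 49.85/hr
ρ = λ/(cμ) = 52.0/49.85 = 1.0431
Stable ⇔ ρ < 1: NO
Spare capacity = cμ − λ = 49.85 − 52.0 = -2.15/hr

Final: ρ = 1.0431; unstable; margin = -2.15/hr


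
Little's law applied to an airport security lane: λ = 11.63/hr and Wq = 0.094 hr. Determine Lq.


Lq = λWq = 11.63·0.094 = 1.0932

Final: 1.0932


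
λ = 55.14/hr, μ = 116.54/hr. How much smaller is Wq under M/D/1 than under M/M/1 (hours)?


ρ = 55.14/116.54 = 0.4731
Wq(M/M/1) = ρ/(μ−λ) = 0.4731/61.40 = 0.007706 hr
Wq(M/D/1) = ρ/(2(μ−λ)) = 0.003853 hr
Savings = 0.007706 − 0.003853 = 0.003853 hr

Final: 0.003853 hr


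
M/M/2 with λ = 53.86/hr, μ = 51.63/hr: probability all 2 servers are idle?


a = λ/μ = 53.86/51.63 = 1.0432; ρ = a/c = 0.5216
Σ_{k=0}^{1} a^k/k! (terms k=0..1) = 1.00000 + 1.04319 = 2.04319
Tail: a^2/(2!(1−ρ)) = 1.08825/(2·0.4784) = 1.13737
P₀ = 1/(2.04319 + 1.13737) = 1/3.18057 = 0.314409

Final: 0.314409


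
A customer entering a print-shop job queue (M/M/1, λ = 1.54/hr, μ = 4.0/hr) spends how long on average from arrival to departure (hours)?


W = 1/(μ−λ) = 1/(4.0 − 1.54) = 1/2.46 = 0.4065 hr

Final: 0.4065 hr


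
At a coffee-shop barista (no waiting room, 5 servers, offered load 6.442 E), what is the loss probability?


B(c,a) = (a^c/c!) / Σ_{k=0}^{c} a^k/k!
a^5/5! = 92.453287
Σ terms (k=0..5): 1.00000 + 6.44200 + 20.74968 + 44.55648 + 71.75822 + 92.45329 = 236.959670
B = 92.453287/236.959670 = 0.390165

Final: 0.390165


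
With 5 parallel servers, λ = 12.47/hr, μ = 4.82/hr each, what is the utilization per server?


ρ = λ/(cμ) = 12.47/(5·4.82) = 12.47/24.10 = 0.5174

Final: 0.5174


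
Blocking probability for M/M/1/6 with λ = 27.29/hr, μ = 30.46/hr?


ρ = λ/μ = 27.29/30.46 = 0.8959
P_K = (1−ρ)ρ^K/(1−ρ^(K+1)) = (0.1041·0.517180)/(1 − 0.463357)
= 0.053823/0.536643 = 0.100296

Final: 0.100296


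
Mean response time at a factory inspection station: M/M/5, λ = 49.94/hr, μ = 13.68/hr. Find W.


a = 3.6506; ρ = 0.7301; P₀ = 0.021348
Lq = P₀·a^c·ρ/(c!(1−ρ)²) = 1.15621
Wq = Lq/λ = 1.15621/49.94 = 0.02315 hr
W = Wq + 1/μ = 0.02315 + 0.07310 = 0.09625 hr

Final: 0.09625 hr


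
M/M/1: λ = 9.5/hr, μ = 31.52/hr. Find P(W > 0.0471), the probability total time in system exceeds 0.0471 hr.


W ~ Exponential(μ−λ) for M/M/1.
μ − λ = 31.52 − 9.5 = 22.0200
P(W > t) = e^{−(μ−λ)t} = e^{−1.0371} = 0.354466

Final: 0.354466


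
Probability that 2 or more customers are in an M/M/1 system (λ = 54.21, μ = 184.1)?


ρ = 54.21/184.1 = 0.2945
P(N ≥ n) = ρ^n = 0.2945^2 = 0.086706

Final: 0.086706


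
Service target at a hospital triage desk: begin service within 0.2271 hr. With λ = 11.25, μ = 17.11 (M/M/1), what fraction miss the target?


ρ = 11.25/17.11 = 0.6575
P(Wq > t) = ρ·e^{−(μ−λ)t} = 0.6575·e^{−1.3308}
= 0.6575·0.264264 = 0.173756

Final: 0.173756


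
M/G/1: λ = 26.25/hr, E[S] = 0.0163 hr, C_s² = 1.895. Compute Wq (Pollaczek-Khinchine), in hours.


ρ = λ·E[S] = 26.25·0.0163 = 0.4279
E[S²] = E[S]²(1+C_s²) = 0.0163²·(1+1.895) = 0.0007692
Wq = λ·E[S²]/(2(1−ρ)) = 26.25·0.0007692/(2·0.5721) = 0.01765 hr

Final: 0.01765 hr


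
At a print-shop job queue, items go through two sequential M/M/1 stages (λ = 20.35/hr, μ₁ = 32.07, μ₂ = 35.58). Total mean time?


Each node sees arrival rate λ = 20.35/hr (tandem ⇒ throughput preserved).
W₁ = 1/(μ₁−λ) = 1/(32.07−20.35) = 0.08532 hr
W₂ = 1/(μ₂−λ) = 1/(35.58−20.35) = 0.06566 hr
W_total = W₁ + W₂ = 0.08532 + 0.06566 = 0.15098 hr

Final: 0.15098 hr


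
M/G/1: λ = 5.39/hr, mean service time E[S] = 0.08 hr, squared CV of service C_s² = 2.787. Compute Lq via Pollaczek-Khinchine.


ρ = λ·E[S] = 5.39·0.08 = 0.4312
Lq = ρ²(1+C_s²)/(2(1−ρ)) = 0.1859·(1+2.787)/(2·0.5688)
= 0.1859·3.7870/1.1376 = 0.61896

Final: 0.61896


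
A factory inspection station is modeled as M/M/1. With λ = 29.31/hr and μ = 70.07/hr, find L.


ρ = λ/μ = 29.31/70.07 = 0.4183
L = ρ/(1−ρ) = 0.4183/(1 − 0.4183) = 0.4183/0.5817 = 0.7191

Final: 0.7191


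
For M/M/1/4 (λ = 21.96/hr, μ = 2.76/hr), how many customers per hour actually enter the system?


ρ = 7.9565; P_K = (1−ρ)ρ^4/(1−ρ^5) = 0.874344
λ_eff = λ(1 − P_K) = 21.96·(1 − 0.874344) = 21.96·0.125656 = 2.7594 /hr

Final: 2.7594 /hr


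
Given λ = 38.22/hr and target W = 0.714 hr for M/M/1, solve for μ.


W = 1/(μ−λ) ⇒ μ − λ = 1/W = 1/0.714 = 1.4006
μ = λ + 1/W = 38.22 + 1.4006 = 39.6206 per hr

Final: 39.6206 /hr


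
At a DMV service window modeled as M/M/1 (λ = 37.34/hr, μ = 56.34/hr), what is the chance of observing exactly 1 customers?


ρ = 37.34/56.34 = 0.6628
P_n = (1−ρ)·ρ^n = (1 − 0.6628)·0.6628^1 = 0.3372·0.662762 = 0.223509

Final: 0.223509


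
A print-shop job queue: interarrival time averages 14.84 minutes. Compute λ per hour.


λ = 1/(interarrival time) in consistent units.
1 hour = 60 min, so λ = 60/14.84 = 4.0431 per hour

Final: 4.0431 /hr


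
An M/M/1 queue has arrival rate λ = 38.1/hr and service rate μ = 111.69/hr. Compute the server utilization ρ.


ρ = λ/μ = 38.1/111.69 = 0.3411

Final: 0.3411


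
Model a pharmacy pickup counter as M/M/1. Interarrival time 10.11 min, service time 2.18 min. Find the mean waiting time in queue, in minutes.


λ = 60/10.11 = 5.9347 /hr
μ = 60/2.18 = 27.5229 /hr
ρ = λ/μ = 5.9347/27.5229 = 0.2156
Wq = ρ/(μ−λ) = 0.2156/(27.5229−5.9347) = 0.009988 hr
In minutes: 0.009988·60 = 0.5993 min

Final: 0.5993 min


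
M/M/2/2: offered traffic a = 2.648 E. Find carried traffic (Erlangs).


B(2,2.648) = 0.490072 (Erlang-B)
Carried load = a(1 − B) = 2.648·(1 − 0.490072) = 2.648·0.509928 = 1.3503 E

Final: 1.3503 Erlangs


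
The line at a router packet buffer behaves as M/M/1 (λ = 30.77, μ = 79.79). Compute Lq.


ρ = 30.77/79.79 = 0.3856
Lq = ρ²/(1−ρ) = 0.1487/0.6144 = 0.2421

Final: 0.2421


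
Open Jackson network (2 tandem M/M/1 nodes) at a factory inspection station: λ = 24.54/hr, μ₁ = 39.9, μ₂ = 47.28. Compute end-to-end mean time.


Each node sees arrival rate λ = 24.54/hr (tandem ⇒ throughput preserved).
W₁ = 1/(μ₁−λ) = 1/(39.9−24.54) = 0.06510 hr
W₂ = 1/(μ₂−λ) = 1/(47.28−24.54) = 0.04398 hr
W_total = W₁ + W₂ = 0.06510 + 0.04398 = 0.10908 hr

Final: 0.10908 hr


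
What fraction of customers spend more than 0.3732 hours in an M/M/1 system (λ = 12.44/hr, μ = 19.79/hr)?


W ~ Exponential(μ−λ) for M/M/1.
μ − λ = 19.79 − 12.44 = 7.3500
P(W > t) = e^{−(μ−λ)t} = e^{−2.7430} = 0.064376

Final: 0.064376


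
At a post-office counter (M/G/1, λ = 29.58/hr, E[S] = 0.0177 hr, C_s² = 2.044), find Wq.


ρ = λ·E[S] = 29.58·0.0177 = 0.5236
E[S²] = E[S]²(1+C_s²) = 0.0177²·(1+2.044) = 0.0009537
Wq = λ·E[S²]/(2(1−ρ)) = 29.58·0.0009537/(2·0.4764) = 0.02960 hr

Final: 0.02960 hr


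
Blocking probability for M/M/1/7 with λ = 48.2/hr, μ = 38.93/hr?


ρ = λ/μ = 48.2/38.93 = 1.2381
P_K = (1−ρ)ρ^K/(1−ρ^(K+1)) = (-0.2381·4.460037)/(1 − 5.522059)
= -1.062023/-4.522059 = 0.234854

Final: 0.234854


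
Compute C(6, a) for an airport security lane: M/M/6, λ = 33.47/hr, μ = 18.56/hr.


a = λ/μ = 1.8033; ρ = a/6 = 0.3006
P₀ = 0.164618 (from M/M/c formula)
C(c,a) = [a^c/(c!(1−ρ))]·P₀ = [34.39271/(720·0.6994)]·0.164618
= 0.06829·0.164618 = 0.011242

Final: 0.011242


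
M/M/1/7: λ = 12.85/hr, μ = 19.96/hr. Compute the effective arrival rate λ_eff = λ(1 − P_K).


ρ = 0.6438; P_K = (1−ρ)ρ^7/(1−ρ^8) = 0.016823
λ_eff = λ(1 − P_K) = 12.85·(1 − 0.016823) = 12.85·0.983177 = 12.6338 /hr

Final: 12.6338 /hr


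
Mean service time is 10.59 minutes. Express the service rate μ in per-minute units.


μ = 1/(service time) in consistent units.
1 minute = 1 min, so μ = 1/10.59 = 0.09443 per minute

Final: 0.09443 /min


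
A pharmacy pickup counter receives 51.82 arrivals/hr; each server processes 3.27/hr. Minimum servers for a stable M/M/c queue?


Stability requires cμ > λ ⇔ c > λ/μ.
λ/μ = 51.82/3.27 = 15.8471
Minimum integer c = ⌊15.8471⌋ + 1 = 16
Check: 16·3.27 = 52.32 > 51.82, while 15·3.27 = 49.05 ≤ 51.82

Final: 16 servers


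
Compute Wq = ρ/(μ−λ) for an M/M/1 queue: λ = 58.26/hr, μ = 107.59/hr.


ρ = 58.26/107.59 = 0.5415
Wq = ρ/(μ−λ) = 0.5415/(107.59 − 58.26) = 0.5415/49.33 = 0.01098 hr

Final: 0.01098 hr


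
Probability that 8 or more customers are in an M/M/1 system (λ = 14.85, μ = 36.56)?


ρ = 14.85/36.56 = 0.4062
P(N ≥ n) = ρ^n = 0.4062^8 = 0.0007409

Final: 0.0007409


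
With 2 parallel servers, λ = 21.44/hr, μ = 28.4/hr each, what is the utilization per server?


ρ = λ/(cμ) = 21.44/(2·28.4) = 21.44/56.80 = 0.3775

Final: 0.3775


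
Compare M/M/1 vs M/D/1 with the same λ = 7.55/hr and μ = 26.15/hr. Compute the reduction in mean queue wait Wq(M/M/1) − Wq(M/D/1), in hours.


ρ = 7.55/26.15 = 0.2887
Wq(M/M/1) = ρ/(μ−λ) = 0.2887/18.60 = 0.01552 hr
Wq(M/D/1) = ρ/(2(μ−λ)) = 0.007761 hr
Savings = 0.01552 − 0.007761 = 0.007761 hr

Final: 0.007761 hr


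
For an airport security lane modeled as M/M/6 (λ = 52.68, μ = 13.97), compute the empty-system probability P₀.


a = λ/μ = 52.68/13.97 = 3.7709; ρ = a/c = 0.6285
Σ_{k=0}^{5} a^k/k! (terms k=0..5) = 1.00000 + 3.77094 + 7.10999 + 8.93710 + 8.42532 + 6.35427 = 35.59761
Tail: a^6/(6!(1−ρ)) = 2875.38605/(720·0.3715) = 10.74961
P₀ = 1/(35.59761 + 10.74961) = 1/46.34722 = 0.021576

Final: 0.021576


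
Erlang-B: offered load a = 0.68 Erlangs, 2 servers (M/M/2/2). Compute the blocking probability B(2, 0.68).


B(c,a) = (a^c/c!) / Σ_{k=0}^{c} a^k/k!
a^2/2! = 0.231200
Σ terms (k=0..2): 1.00000 + 0.68000 + 0.23120 = 1.911200
B = 0.231200/1.911200 = 0.120971

Final: 0.120971


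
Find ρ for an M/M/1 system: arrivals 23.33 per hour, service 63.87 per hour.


ρ = λ/μ = 23.33/63.87 = 0.3653

Final: 0.3653


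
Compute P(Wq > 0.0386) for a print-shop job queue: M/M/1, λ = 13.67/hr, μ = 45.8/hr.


ρ = 13.67/45.8 = 0.2985
P(Wq > t) = ρ·e^{−(μ−λ)t} = 0.2985·e^{−1.2402}
= 0.2985·0.289321 = 0.086354

Final: 0.086354


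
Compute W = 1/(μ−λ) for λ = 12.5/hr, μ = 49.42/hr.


W = 1/(μ−λ) = 1/(49.42 − 12.5) = 1/36.92 = 0.02709 hr

Final: 0.02709 hr


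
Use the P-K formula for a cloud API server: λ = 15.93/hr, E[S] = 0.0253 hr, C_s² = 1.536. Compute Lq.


ρ = λ·E[S] = 15.93·0.0253 = 0.4030
Lq = ρ²(1+C_s²)/(2(1−ρ)) = 0.1624·(1+1.536)/(2·0.5970)
= 0.1624·2.5360/1.1939 = 0.34502

Final: 0.34502


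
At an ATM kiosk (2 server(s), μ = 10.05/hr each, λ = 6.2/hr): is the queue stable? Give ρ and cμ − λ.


Total capacity cμ = 2·10.05 = 20.10/hr
ρ = λ/(cμ) = 6.2/20.10 = 0.3085
Stable ⇔ ρ < 1: YES
Spare capacity = cμ − λ = 20.10 − 6.2 = 13.90/hr

Final: ρ = 0.3085; stable; margin = 13.90/hr


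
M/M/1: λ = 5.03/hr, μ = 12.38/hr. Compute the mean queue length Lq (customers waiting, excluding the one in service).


ρ = 5.03/12.38 = 0.4063
Lq = ρ²/(1−ρ) = 0.1651/0.5937 = 0.2781

Final: 0.2781


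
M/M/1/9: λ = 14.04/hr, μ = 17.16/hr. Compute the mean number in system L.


ρ = 14.04/17.16 = 0.8182
L = ρ[1 − (K+1)ρ^K + Kρ^(K+1)] / [(1−ρ)(1−ρ^(K+1))]
Numerator: 0.8182·(1 − 10·0.164304 + 9·0.134431) = 0.463774
Denominator: (0.1818)·(0.865569) = 0.157376
L = 0.463774/0.157376 = 2.9469

Final: 2.9469


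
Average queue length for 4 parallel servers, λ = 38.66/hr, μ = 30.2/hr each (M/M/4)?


a = λ/μ = 1.2801; ρ = a/4 = 0.3200
P₀ = 0.276725
Lq = P₀·a^c·ρ / (c!·(1−ρ)²) = 0.276725·2.68547·0.3200/(24·0.46235)
= 0.02143

Final: 0.02143


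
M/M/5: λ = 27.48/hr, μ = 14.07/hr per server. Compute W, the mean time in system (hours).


a = 1.9531; ρ = 0.3906; P₀ = 0.140905
Lq = P₀·a^c·ρ/(c!(1−ρ)²) = 0.03510
Wq = Lq/λ = 0.03510/27.48 = 0.001277 hr
W = Wq + 1/μ = 0.001277 + 0.07107 = 0.07235 hr

Final: 0.07235 hr


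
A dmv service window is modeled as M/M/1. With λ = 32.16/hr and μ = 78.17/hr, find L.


ρ = λ/μ = 32.16/78.17 = 0.4114
L = ρ/(1−ρ) = 0.4114/(1 − 0.4114) = 0.4114/0.5886 = 0.6990

Final: 0.6990


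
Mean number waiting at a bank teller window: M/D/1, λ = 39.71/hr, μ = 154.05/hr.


ρ = 39.71/154.05 = 0.2578
M/D/1: Lq = ρ²/(2(1−ρ)) = 0.06645/(2·0.7422) = 0.04476

Final: 0.04476


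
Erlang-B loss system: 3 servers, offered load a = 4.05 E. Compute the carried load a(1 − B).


B(3,4.05) = 0.455195 (Erlang-B)
Carried load = a(1 − B) = 4.05·(1 − 0.455195) = 4.05·0.544805 = 2.2065 E

Final: 2.2065 Erlangs


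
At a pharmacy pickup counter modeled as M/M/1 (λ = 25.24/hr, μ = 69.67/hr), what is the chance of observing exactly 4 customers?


ρ = 25.24/69.67 = 0.3623
P_n = (1−ρ)·ρ^n = (1 − 0.3623)·0.3623^4 = 0.6377·0.017226 = 0.010985

Final: 0.010985


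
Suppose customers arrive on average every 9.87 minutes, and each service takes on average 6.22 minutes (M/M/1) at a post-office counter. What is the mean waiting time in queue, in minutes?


λ = 60/9.87 = 6.0790 /hr
μ = 60/6.22 = 9.6463 /hr
ρ = λ/μ = 6.0790/9.6463 = 0.6302
Wq = ρ/(μ−λ) = 0.6302/(9.6463−6.0790) = 0.17666 hr
In minutes: 0.17666·60 = 10.600 min

Final: 10.600 min


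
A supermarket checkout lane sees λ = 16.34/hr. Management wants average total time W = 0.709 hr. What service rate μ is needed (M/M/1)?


W = 1/(μ−λ) ⇒ μ − λ = 1/W = 1/0.709 = 1.4104
μ = λ + 1/W = 16.34 + 1.4104 = 17.7504 per hr

Final: 17.7504 /hr


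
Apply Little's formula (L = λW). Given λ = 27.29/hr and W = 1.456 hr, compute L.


L = λW = 27.29·1.456 = 39.7342

Final: 39.7342


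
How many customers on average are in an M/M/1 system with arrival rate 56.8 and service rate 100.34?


ρ = λ/μ = 56.8/100.34 = 0.5661
L = ρ/(1−ρ) = 0.5661/(1 − 0.5661) = 0.5661/0.4339 = 1.3045

Final: 1.3045


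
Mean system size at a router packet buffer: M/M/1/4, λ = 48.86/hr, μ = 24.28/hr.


ρ = 48.86/24.28 = 2.0124
L = ρ[1 − (K+1)ρ^K + Kρ^(K+1)] / [(1−ρ)(1−ρ^(K+1))]
Numerator: 2.0124·(1 − 5·16.399066 + 4·33.000757) = 102.645636
Denominator: (-1.0124)·(-32.000757) = 32.396153
L = 102.645636/32.396153 = 3.1685

Final: 3.1685


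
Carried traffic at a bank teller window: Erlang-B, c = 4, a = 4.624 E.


B(4,4.624) = 0.367440 (Erlang-B)
Carried load = a(1 − B) = 4.624·(1 − 0.367440) = 4.624·0.632560 = 2.9250 E

Final: 2.9250 Erlangs


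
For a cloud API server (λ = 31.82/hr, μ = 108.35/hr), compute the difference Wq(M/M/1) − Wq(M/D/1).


ρ = 31.82/108.35 = 0.2937
Wq(M/M/1) = ρ/(μ−λ) = 0.2937/76.53 = 0.003837 hr
Wq(M/D/1) = ρ/(2(μ−λ)) = 0.001919 hr
Savings = 0.003837 − 0.001919 = 0.001919 hr

Final: 0.001919 hr


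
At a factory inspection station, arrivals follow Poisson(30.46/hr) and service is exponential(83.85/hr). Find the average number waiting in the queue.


ρ = 30.46/83.85 = 0.3633
Lq = ρ²/(1−ρ) = 0.1320/0.6367 = 0.2073

Final: 0.2073


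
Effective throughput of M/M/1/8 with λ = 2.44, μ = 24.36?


ρ = 0.1002; P_K = (1−ρ)ρ^8/(1−ρ^9) = 0.000000009117
λ_eff = λ(1 − P_K) = 2.44·(1 − 0.000000009117) = 2.44·1.000000 = 2.4400 /hr

Final: 2.4400 /hr


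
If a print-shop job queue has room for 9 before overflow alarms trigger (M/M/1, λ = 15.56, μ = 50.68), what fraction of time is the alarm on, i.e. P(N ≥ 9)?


ρ = 15.56/50.68 = 0.3070
P(N ≥ n) = ρ^n = 0.3070^9 = 0.00002424

Final: 0.00002424


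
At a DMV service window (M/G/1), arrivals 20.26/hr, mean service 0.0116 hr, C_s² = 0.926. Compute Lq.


ρ = λ·E[S] = 20.26·0.0116 = 0.2350
Lq = ρ²(1+C_s²)/(2(1−ρ)) = 0.05523·(1+0.926)/(2·0.7650)
= 0.05523·1.9260/1.5300 = 0.06953

Final: 0.06953


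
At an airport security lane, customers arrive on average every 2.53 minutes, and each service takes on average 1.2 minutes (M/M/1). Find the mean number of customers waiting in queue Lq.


λ = 60/2.53 = 23.7154 /hr
μ = 60/1.2 = 50.0000 /hr
ρ = λ/μ = 23.7154/50.0000 = 0.4743
Lq = ρ²/(1−ρ) = 0.2250/0.5257 = 0.4279

Final: 0.4279


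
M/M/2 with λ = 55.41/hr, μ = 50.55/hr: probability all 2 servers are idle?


a = λ/μ = 55.41/50.55 = 1.0961; ρ = a/c = 0.5481
Σ_{k=0}^{1} a^k/k! (terms k=0..1) = 1.00000 + 1.09614 = 2.09614
Tail: a^2/(2!(1−ρ)) = 1.20153/(2·0.4519) = 1.32933
P₀ = 1/(2.09614 + 1.32933) = 1/3.42548 = 0.291930

Final: 0.291930


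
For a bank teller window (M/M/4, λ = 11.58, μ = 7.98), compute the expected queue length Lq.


a = λ/μ = 1.4511; ρ = a/4 = 0.3628
P₀ = 0.232382
Lq = P₀·a^c·ρ / (c!·(1−ρ)²) = 0.232382·4.43428·0.3628/(24·0.40605)
= 0.03836

Final: 0.03836


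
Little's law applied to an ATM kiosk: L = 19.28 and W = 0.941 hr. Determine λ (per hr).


λ = L/W = 19.28/0.941 = 20.4888 /hr

Final: 20.4888 /hr


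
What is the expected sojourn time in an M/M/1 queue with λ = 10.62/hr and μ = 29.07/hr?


W = 1/(μ−λ) = 1/(29.07 − 10.62) = 1/18.45 = 0.05420 hr

Final: 0.05420 hr


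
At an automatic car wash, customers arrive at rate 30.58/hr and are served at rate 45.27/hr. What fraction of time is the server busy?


ρ = λ/μ = 30.58/45.27 = 0.6755

Final: 0.6755


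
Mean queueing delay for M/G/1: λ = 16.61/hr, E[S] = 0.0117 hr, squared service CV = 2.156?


ρ = λ·E[S] = 16.61·0.0117 = 0.1943
E[S²] = E[S]²(1+C_s²) = 0.0117²·(1+2.156) = 0.0004320
Wq = λ·E[S²]/(2(1−ρ)) = 16.61·0.0004320/(2·0.8057) = 0.004453 hr

Final: 0.004453 hr


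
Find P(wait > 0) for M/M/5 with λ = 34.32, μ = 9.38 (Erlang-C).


a = λ/μ = 3.6588; ρ = a/5 = 0.7318
P₀ = 0.021117 (from M/M/c formula)
C(c,a) = [a^c/(c!(1−ρ))]·P₀ = [655.72570/(120·0.2682)]·0.021117
= 20.37198·0.021117 = 0.430194

Final: 0.430194


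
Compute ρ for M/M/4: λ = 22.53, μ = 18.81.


ρ = λ/(cμ) = 22.53/(4·18.81) = 22.53/75.24 = 0.2994

Final: 0.2994


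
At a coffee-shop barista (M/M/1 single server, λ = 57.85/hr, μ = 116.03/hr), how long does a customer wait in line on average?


ρ = 57.85/116.03 = 0.4986
Wq = ρ/(μ−λ) = 0.4986/(116.03 − 57.85) = 0.4986/58.18 = 0.008570 hr

Final: 0.008570 hr


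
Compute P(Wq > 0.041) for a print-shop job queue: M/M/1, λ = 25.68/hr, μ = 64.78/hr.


ρ = 25.68/64.78 = 0.3964
P(Wq > t) = ρ·e^{−(μ−λ)t} = 0.3964·e^{−1.6031}
= 0.3964·0.201272 = 0.079788

Final: 0.079788


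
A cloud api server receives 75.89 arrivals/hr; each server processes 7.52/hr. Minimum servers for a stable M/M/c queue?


Stability requires cμ > λ ⇔ c > λ/μ.
λ/μ = 75.89/7.52 = 10.0918
Minimum integer c = ⌊10.0918⌋ + 1 = 11
Check: 11·7.52 = 82.72 > 75.89, while 10·7.52 = 75.20 ≤ 75.89

Final: 11 servers


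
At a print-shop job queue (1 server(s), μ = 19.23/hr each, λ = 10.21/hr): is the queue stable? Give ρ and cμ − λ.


Total capacity cμ = 1·19.23 = 19.23/hr
ρ = λ/(cμ) = 10.21/19.23 = 0.5309
Stable ⇔ ρ < 1: YES
Spare capacity = cμ − λ = 19.23 − 10.21 = 9.02/hr

Final: ρ = 0.5309; stable; margin = 9.02/hr


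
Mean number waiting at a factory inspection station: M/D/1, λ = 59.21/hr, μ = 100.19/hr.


ρ = 59.21/100.19 = 0.5910
M/D/1: Lq = ρ²/(2(1−ρ)) = 0.3493/(2·0.4090) = 0.42694

Final: 0.42694


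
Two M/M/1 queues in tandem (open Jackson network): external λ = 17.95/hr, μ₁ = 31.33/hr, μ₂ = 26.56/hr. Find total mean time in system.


Each node sees arrival rate λ = 17.95/hr (tandem ⇒ throughput preserved).
W₁ = 1/(μ₁−λ) = 1/(31.33−17.95) = 0.07474 hr
W₂ = 1/(μ₂−λ) = 1/(26.56−17.95) = 0.11614 hr
W_total = W₁ + W₂ = 0.07474 + 0.11614 = 0.19088 hr

Final: 0.19088 hr


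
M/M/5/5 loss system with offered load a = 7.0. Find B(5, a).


B(c,a) = (a^c/c!) / Σ_{k=0}^{c} a^k/k!
a^5/5! = 140.058333
Σ terms (k=0..5): 1.00000 + 7.00000 + 24.50000 + 57.16667 + 100.04167 + 140.05833 = 329.766667
B = 140.058333/329.766667 = 0.424719

Final: 0.424719


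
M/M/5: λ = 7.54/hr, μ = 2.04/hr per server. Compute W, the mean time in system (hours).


a = 3.6961; ρ = 0.7392; P₀ = 0.020097
Lq = P₀·a^c·ρ/(c!(1−ρ)²) = 1.25562
Wq = Lq/λ = 1.25562/7.54 = 0.16653 hr
W = Wq + 1/μ = 0.16653 + 0.49020 = 0.65672 hr

Final: 0.65672 hr


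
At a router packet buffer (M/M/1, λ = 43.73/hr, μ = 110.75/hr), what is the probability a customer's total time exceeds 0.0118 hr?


W ~ Exponential(μ−λ) for M/M/1.
μ − λ = 110.75 − 43.73 = 67.0200
P(W > t) = e^{−(μ−λ)t} = e^{−0.7908} = 0.453466

Final: 0.453466


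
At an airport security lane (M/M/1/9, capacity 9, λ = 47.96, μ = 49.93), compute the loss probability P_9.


ρ = λ/μ = 47.96/49.93 = 0.9605
P_K = (1−ρ)ρ^K/(1−ρ^(K+1)) = (0.03946·0.696079)/(1 − 0.668615)
= 0.027464/0.331385 = 0.082876

Final: 0.082876


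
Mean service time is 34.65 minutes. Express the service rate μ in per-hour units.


μ = 1/(service time) in consistent units.
1 hour = 60 min, so μ = 60/34.65 = 1.7316 per hour

Final: 1.7316 /hr


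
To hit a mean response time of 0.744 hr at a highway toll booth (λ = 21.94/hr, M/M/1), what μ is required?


W = 1/(μ−λ) ⇒ μ − λ = 1/W = 1/0.744 = 1.3441
μ = λ + 1/W = 21.94 + 1.3441 = 23.2841 per hr

Final: 23.2841 /hr


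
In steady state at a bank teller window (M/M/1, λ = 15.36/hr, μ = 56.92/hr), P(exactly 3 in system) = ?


ρ = 15.36/56.92 = 0.2699
P_n = (1−ρ)·ρ^n = (1 − 0.2699)·0.2699^3 = 0.7301·0.019651 = 0.014348

Final: 0.014348


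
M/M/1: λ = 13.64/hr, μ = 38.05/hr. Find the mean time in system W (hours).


W = 1/(μ−λ) = 1/(38.05 − 13.64) = 1/24.41 = 0.04097 hr

Final: 0.04097 hr


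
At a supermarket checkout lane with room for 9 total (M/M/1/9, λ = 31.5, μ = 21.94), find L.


ρ = 31.5/21.94 = 1.4357
L = ρ[1 − (K+1)ρ^K + Kρ^(K+1)] / [(1−ρ)(1−ρ^(K+1))]
Numerator: 1.4357·(1 − 10·25.921813 + 9·37.216824) = 110.168569
Denominator: (-0.4357)·(-36.216824) = 15.780895
L = 110.168569/15.780895 = 6.9811

Final: 6.9811
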